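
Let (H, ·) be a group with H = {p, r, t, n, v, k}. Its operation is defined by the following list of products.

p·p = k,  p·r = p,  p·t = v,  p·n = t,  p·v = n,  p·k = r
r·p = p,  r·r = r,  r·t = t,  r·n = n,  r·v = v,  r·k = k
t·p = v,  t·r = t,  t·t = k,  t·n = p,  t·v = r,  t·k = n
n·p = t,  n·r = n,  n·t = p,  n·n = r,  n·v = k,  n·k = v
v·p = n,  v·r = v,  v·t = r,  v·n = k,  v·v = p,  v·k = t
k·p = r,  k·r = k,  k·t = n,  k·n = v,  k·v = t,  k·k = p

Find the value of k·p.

r

Read row k, column p: k·p = r.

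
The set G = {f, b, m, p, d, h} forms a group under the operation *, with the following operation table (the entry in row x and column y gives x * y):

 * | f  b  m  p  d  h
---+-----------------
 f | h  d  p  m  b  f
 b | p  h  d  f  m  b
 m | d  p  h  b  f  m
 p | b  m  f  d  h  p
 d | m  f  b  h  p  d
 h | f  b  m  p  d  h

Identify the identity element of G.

The identity e satisfies e * x = x for all x, so its row in the table reproduces the column headers.
Row h reads: f, b, m, p, d, h — exactly the header order. So h is the identity.

h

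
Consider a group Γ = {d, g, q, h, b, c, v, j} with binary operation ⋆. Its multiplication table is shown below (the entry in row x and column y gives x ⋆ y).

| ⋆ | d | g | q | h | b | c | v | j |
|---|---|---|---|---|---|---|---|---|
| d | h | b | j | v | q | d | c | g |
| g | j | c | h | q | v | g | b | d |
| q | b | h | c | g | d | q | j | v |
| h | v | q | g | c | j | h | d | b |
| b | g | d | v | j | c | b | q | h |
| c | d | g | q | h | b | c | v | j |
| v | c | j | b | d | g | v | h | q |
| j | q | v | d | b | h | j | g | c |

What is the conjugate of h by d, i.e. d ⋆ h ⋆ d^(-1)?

h

The identity is c. In row d, the entry c sits in column v, so d^(-1) = v.
d ⋆ h = v
v ⋆ v = h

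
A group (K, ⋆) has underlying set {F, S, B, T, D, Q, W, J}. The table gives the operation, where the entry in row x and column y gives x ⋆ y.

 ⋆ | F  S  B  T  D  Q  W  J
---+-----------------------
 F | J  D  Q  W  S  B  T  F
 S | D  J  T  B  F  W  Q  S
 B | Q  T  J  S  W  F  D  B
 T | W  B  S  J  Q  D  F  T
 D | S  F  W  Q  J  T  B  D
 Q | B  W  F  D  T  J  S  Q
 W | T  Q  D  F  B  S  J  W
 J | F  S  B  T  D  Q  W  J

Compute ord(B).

2

The identity element is J (its row matches the header).
B^1 = B
B^2 = B ⋆ B = J
The first power of B equal to the identity is B^2, so ord(B) = 2.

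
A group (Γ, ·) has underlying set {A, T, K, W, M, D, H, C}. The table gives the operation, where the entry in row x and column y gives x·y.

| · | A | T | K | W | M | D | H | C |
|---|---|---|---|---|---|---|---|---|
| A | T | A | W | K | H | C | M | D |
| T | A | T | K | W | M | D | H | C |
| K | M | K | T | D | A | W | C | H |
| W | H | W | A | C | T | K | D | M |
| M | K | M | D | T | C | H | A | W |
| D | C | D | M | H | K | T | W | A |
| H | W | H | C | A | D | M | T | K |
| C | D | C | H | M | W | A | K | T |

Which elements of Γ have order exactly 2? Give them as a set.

{A, C, D, H, K}

Identity is T. Compute the order of each non-identity element by repeated multiplication:
  A: A → T  (order 2)
  K: K → T  (order 2)
  W: W → C → M → T  (order 4)
  M: M → C → W → T  (order 4)
  D: D → T  (order 2)
  H: H → T  (order 2)
  C: C → T  (order 2)
Elements of order 2: {A, C, D, H, K}.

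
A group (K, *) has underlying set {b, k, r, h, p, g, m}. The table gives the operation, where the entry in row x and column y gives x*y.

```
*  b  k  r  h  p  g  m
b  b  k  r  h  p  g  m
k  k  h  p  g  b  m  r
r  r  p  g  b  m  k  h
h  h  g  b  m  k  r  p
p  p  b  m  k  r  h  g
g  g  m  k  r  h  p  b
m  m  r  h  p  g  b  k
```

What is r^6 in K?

h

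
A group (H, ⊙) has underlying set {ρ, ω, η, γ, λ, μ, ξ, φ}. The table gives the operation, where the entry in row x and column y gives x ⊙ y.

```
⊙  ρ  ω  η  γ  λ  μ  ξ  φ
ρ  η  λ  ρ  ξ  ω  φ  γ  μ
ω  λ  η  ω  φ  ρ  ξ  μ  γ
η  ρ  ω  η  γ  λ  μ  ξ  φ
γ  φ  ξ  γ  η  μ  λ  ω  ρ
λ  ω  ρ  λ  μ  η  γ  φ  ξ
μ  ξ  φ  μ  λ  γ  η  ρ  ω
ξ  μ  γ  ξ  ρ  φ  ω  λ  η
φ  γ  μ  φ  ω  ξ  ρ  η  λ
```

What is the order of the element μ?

The identity element is η (its row matches the header).
μ^1 = μ
μ^2 = μ ⊙ μ = η
The first power of μ equal to the identity is μ^2, so ord(μ) = 2.

2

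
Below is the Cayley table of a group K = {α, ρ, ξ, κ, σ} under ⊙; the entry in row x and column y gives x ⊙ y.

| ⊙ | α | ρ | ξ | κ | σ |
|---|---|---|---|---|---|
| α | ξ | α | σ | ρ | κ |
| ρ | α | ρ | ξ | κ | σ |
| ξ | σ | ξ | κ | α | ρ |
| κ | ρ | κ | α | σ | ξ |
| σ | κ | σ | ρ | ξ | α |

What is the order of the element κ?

5

The identity element is ρ (its row matches the header).
κ^1 = κ
κ^2 = κ ⊙ κ = σ
κ^3 = σ ⊙ κ = ξ
κ^4 = ξ ⊙ κ = α
κ^5 = α ⊙ κ = ρ
The first power of κ equal to the identity is κ^5, so ord(κ) = 5.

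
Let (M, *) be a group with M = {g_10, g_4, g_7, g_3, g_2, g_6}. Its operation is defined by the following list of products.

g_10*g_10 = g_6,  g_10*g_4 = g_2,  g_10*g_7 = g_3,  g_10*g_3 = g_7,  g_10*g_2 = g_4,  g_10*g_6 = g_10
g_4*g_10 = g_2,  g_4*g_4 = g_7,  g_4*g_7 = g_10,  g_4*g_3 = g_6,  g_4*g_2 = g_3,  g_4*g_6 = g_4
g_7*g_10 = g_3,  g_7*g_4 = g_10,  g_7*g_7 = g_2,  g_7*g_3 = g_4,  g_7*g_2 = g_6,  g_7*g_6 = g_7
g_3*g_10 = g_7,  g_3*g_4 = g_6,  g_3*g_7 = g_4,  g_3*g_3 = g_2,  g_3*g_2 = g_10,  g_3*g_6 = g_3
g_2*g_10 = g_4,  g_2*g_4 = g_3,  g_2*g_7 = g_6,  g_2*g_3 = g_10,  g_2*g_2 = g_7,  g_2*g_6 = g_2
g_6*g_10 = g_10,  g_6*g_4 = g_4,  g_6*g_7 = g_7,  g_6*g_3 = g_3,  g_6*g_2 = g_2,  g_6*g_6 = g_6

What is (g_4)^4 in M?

g_2

g_4^1 = g_4
g_4^2 = g_4*g_4 = g_7
g_4^3 = g_7*g_4 = g_10
g_4^4 = g_10*g_4 = g_2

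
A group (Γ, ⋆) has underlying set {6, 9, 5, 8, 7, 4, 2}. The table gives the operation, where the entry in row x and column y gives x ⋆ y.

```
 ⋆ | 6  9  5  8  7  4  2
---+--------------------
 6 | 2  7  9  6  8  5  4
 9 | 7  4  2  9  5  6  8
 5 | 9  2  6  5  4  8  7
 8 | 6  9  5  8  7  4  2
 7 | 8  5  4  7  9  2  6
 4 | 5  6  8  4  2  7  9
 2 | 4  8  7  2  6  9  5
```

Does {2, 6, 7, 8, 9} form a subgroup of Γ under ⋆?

6 ⋆ 2 = 4, which is not in {2, 6, 7, 8, 9}.
The subset is not closed under ⋆, so it is not a subgroup.
(Structurally, Γ here is isomorphic to the cyclic group Z_7.)

No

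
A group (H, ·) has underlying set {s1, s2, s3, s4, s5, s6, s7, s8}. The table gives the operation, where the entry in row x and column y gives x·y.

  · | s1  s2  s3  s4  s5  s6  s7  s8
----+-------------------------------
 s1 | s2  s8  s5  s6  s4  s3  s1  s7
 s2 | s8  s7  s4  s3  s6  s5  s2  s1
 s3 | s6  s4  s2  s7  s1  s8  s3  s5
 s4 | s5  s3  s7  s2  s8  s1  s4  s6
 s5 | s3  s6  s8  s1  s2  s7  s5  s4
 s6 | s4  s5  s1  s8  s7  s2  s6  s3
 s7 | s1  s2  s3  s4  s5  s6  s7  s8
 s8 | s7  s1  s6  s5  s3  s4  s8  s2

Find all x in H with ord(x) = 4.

Identity is s7. Compute the order of each non-identity element by repeated multiplication:
  s1: s1 → s2 → s8 → s7  (order 4)
  s2: s2 → s7  (order 2)
  s3: s3 → s2 → s4 → s7  (order 4)
  s4: s4 → s2 → s3 → s7  (order 4)
  s5: s5 → s2 → s6 → s7  (order 4)
  s6: s6 → s2 → s5 → s7  (order 4)
  s8: s8 → s2 → s1 → s7  (order 4)
Elements of order 4: {s1, s3, s4, s5, s6, s8}.

{s1, s3, s4, s5, s6, s8}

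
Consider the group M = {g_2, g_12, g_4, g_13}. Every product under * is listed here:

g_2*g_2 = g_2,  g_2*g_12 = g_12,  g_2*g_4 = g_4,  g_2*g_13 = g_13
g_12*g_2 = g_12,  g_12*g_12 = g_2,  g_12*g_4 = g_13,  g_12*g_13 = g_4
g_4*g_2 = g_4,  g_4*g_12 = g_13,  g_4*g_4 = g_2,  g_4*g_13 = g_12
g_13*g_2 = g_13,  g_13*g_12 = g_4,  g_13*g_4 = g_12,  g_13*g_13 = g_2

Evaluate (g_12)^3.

g_12^1 = g_12
g_12^2 = g_12*g_12 = g_2
g_12^3 = g_2*g_12 = g_12

g_12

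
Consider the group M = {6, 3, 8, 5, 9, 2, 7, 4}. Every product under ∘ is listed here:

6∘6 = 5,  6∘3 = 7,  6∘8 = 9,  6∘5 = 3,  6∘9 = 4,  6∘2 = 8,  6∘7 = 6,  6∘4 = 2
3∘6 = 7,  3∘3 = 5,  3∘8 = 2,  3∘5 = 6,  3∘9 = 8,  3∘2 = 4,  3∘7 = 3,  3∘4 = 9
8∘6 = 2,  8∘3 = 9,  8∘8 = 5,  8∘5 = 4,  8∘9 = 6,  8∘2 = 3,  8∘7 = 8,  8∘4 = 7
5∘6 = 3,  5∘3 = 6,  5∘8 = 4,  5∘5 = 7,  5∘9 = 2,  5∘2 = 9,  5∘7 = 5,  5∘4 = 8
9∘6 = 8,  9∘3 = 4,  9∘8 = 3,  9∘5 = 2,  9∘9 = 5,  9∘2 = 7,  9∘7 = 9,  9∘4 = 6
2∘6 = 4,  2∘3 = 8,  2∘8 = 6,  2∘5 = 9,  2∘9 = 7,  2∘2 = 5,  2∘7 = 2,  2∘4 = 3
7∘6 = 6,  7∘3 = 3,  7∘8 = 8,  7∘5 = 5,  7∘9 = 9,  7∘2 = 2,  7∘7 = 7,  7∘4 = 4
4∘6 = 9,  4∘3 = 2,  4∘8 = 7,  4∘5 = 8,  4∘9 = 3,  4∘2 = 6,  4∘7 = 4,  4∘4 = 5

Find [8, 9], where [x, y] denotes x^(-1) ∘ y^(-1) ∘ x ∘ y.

Identity is 7; from the table 8^(-1) = 4 and 9^(-1) = 2.
4 ∘ 2 = 6
6 ∘ 8 = 9
9 ∘ 9 = 5

5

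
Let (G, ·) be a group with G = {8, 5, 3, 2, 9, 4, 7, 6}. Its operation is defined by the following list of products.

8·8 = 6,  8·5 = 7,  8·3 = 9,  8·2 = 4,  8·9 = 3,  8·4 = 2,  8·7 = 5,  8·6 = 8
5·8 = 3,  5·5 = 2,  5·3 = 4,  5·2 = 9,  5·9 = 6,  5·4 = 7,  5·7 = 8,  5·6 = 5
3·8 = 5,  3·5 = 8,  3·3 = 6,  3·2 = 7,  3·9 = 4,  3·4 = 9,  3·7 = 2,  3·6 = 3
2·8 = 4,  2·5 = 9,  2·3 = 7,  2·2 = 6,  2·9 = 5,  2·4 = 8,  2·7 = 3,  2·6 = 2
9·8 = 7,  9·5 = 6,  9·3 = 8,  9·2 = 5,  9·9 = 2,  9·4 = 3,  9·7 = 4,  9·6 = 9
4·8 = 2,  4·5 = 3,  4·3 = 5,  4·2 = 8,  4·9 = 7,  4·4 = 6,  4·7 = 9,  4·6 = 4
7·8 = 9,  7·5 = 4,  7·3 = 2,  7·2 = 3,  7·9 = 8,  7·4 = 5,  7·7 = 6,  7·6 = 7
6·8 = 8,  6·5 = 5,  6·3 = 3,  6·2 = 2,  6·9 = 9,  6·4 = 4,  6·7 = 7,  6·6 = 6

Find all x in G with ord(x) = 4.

{5, 9}

Identity is 6. Compute the order of each non-identity element by repeated multiplication:
  8: 8 → 6  (order 2)
  5: 5 → 2 → 9 → 6  (order 4)
  3: 3 → 6  (order 2)
  2: 2 → 6  (order 2)
  9: 9 → 2 → 5 → 6  (order 4)
  4: 4 → 6  (order 2)
  7: 7 → 6  (order 2)
Elements of order 4: {5, 9}.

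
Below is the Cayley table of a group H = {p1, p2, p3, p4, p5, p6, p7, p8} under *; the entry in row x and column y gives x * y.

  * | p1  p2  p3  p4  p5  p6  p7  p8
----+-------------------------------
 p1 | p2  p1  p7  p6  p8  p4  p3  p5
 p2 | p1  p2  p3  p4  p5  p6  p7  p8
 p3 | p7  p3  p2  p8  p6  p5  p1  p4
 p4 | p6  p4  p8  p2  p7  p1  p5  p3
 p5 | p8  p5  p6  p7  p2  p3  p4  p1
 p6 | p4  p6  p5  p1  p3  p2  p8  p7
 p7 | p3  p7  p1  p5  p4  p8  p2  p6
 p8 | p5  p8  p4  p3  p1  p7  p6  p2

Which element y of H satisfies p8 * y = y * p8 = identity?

p8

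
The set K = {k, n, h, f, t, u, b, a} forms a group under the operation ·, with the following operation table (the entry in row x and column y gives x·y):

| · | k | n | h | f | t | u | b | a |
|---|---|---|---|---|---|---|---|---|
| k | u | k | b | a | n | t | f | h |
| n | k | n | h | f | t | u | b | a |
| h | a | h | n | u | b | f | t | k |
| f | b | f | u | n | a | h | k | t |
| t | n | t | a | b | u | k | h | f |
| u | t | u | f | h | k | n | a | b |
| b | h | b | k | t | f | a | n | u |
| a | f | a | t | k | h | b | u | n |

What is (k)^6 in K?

k^1 = k
k^2 = k·k = u
k^3 = u·k = t
k^4 = t·k = n
k^5 = n·k = k
k^6 = k·k = u

u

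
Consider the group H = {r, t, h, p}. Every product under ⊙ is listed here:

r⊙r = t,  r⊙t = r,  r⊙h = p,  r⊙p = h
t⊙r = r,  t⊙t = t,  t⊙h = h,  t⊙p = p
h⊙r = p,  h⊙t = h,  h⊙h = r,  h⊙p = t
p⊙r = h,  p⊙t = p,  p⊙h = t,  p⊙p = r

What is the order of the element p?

4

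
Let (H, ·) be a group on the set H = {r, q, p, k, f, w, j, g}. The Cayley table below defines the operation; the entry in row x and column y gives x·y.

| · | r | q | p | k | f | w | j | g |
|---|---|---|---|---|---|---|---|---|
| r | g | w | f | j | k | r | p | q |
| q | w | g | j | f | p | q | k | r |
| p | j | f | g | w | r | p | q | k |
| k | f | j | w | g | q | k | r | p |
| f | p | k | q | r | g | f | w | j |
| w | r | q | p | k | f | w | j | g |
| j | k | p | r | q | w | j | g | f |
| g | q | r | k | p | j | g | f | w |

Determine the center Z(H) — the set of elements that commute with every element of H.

An element z is central iff its row equals its column in the table.
For p: p·j = q ≠ r = j·p, so p ∉ Z.
Checking each element this way leaves Z(H) = {g, w}.

{g, w}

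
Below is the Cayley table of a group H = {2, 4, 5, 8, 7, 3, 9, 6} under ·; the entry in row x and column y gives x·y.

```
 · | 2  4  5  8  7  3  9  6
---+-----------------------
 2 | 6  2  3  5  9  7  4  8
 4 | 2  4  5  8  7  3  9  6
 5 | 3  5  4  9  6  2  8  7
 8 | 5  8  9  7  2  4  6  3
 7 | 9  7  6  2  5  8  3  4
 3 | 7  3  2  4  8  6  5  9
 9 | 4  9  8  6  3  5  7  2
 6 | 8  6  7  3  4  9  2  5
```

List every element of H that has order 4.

Identity is 4. Compute the order of each non-identity element by repeated multiplication:
  2: 2 → 6 → 8 → 5 → 3 → 7 → 9 → 4  (order 8)
  5: 5 → 4  (order 2)
  8: 8 → 7 → 2 → 5 → 9 → 6 → 3 → 4  (order 8)
  7: 7 → 5 → 6 → 4  (order 4)
  3: 3 → 6 → 9 → 5 → 2 → 7 → 8 → 4  (order 8)
  9: 9 → 7 → 3 → 5 → 8 → 6 → 2 → 4  (order 8)
  6: 6 → 5 → 7 → 4  (order 4)
Elements of order 4: {6, 7}.

{6, 7}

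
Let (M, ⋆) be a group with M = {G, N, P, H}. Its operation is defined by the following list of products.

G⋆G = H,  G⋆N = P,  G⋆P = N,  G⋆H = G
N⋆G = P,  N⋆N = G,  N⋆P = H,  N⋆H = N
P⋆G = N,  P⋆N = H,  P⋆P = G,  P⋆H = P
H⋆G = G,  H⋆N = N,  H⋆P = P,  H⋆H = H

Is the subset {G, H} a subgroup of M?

{G, H} contains the identity H.
Checking products: every product of two elements of {G, H} (read from the table) lies in {G, H}, so the set is closed.
In a finite group, a nonempty closed subset is a subgroup. So {G, H} ≤ M.

Yes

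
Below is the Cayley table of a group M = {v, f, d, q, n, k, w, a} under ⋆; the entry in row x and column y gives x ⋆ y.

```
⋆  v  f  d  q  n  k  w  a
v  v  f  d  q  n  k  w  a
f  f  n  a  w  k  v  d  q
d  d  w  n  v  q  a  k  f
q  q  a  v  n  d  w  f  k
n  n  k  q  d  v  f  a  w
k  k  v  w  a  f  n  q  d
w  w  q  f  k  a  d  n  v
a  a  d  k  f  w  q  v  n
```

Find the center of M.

An element z is central iff its row equals its column in the table.
For q: q ⋆ k = w ≠ a = k ⋆ q, so q ∉ Z.
Checking each element this way leaves Z(M) = {n, v}.

{n, v}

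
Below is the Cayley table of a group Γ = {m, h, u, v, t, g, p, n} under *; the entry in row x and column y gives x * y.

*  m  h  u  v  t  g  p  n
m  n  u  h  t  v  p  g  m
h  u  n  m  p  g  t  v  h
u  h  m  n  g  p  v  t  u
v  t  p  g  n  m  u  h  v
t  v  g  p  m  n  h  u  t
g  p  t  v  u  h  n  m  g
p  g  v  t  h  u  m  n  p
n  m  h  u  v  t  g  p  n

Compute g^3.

g^1 = g
g^2 = g * g = n
g^3 = n * g = g

g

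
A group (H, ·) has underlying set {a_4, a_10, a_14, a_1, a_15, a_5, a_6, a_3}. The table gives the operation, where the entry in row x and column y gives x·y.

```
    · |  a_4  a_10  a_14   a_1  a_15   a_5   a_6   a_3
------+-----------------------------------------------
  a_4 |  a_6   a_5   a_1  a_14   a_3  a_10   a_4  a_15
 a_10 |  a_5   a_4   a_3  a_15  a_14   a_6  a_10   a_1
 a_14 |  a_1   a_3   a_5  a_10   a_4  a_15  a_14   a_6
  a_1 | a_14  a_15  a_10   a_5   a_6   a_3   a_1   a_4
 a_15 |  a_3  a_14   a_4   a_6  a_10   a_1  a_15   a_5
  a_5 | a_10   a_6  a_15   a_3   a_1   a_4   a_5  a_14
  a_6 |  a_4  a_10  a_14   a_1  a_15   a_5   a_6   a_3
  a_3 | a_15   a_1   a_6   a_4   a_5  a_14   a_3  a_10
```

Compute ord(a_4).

The identity element is a_6 (its row matches the header).
a_4^1 = a_4
a_4^2 = a_4·a_4 = a_6
The first power of a_4 equal to the identity is a_4^2, so ord(a_4) = 2.
(Structurally, H here is isomorphic to the cyclic group Z_8.)

2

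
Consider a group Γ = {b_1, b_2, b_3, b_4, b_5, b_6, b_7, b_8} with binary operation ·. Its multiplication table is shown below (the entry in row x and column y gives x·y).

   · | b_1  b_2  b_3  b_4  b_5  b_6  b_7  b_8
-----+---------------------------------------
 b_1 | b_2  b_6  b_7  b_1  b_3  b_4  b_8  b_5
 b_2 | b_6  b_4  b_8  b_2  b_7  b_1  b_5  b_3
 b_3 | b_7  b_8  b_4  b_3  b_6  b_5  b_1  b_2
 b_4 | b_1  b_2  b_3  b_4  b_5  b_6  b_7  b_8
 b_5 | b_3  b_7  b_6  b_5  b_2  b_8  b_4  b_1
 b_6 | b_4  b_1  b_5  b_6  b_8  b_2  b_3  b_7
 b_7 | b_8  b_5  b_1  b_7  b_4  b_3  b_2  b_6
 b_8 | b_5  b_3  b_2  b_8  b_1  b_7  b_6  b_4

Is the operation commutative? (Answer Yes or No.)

Check whether the table is symmetric across its main diagonal.
Every entry (row x, col y) equals the entry (row y, col x), so Γ is abelian.
(In fact Γ ≅ Z_2 x Z_4.)

Yes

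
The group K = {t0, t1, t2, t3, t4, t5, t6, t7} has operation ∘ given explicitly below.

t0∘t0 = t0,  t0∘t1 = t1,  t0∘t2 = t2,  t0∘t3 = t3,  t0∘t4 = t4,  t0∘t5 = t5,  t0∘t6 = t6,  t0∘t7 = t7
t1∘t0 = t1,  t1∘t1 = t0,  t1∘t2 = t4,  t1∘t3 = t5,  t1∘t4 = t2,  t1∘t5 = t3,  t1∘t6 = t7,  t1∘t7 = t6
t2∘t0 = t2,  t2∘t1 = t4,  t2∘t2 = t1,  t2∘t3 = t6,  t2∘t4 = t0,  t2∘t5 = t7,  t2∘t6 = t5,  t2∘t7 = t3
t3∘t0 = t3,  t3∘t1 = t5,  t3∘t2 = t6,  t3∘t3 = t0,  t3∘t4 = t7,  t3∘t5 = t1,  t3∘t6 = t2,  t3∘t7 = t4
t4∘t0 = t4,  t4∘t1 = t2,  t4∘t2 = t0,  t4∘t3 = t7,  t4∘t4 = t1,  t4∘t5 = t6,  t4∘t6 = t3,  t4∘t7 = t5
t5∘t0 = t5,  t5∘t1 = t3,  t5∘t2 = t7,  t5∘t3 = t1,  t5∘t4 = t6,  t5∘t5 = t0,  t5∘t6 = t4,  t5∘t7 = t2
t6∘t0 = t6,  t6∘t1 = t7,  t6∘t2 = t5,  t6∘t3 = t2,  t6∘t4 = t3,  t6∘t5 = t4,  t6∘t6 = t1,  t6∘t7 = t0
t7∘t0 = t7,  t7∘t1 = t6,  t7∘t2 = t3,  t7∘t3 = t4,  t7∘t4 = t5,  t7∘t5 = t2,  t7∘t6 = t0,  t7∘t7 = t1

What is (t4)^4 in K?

t0

t4^1 = t4
t4^2 = t4 ∘ t4 = t1
t4^3 = t1 ∘ t4 = t2
t4^4 = t2 ∘ t4 = t0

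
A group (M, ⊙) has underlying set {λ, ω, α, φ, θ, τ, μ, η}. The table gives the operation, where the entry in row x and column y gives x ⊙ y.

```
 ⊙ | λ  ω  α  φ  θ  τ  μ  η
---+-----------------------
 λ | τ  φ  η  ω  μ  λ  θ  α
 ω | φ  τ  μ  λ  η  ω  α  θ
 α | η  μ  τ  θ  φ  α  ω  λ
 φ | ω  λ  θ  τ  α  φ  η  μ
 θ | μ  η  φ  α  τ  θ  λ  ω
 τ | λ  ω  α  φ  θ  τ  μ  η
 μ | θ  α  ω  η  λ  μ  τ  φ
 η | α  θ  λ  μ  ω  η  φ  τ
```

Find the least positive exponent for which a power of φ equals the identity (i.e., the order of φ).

The identity element is τ (its row matches the header).
φ^1 = φ
φ^2 = φ ⊙ φ = τ
The first power of φ equal to the identity is φ^2, so ord(φ) = 2.
(Structurally, M here is isomorphic to the elementary abelian group (Z_2)^3.)

2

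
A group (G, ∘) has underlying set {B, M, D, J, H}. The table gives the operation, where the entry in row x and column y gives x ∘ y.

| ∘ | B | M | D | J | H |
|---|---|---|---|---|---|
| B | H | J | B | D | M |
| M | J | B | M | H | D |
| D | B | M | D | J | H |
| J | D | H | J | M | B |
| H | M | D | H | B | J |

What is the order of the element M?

5

The identity element is D (its row matches the header).
M^1 = M
M^2 = M ∘ M = B
M^3 = B ∘ M = J
M^4 = J ∘ M = H
M^5 = H ∘ M = D
The first power of M equal to the identity is M^5, so ord(M) = 5.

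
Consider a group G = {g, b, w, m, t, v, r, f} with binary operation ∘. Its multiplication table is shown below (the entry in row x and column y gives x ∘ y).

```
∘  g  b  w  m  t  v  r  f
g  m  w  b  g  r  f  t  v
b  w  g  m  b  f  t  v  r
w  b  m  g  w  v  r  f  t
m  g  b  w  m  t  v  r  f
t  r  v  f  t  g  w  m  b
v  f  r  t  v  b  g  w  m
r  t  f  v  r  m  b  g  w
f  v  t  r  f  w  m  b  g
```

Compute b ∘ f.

r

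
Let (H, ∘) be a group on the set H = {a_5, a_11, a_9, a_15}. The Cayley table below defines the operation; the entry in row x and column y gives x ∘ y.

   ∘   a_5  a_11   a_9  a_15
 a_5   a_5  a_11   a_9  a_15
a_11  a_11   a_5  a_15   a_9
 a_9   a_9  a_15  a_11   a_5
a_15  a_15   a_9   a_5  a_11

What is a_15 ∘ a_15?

Read row a_15, column a_15: a_15 ∘ a_15 = a_11.

a_11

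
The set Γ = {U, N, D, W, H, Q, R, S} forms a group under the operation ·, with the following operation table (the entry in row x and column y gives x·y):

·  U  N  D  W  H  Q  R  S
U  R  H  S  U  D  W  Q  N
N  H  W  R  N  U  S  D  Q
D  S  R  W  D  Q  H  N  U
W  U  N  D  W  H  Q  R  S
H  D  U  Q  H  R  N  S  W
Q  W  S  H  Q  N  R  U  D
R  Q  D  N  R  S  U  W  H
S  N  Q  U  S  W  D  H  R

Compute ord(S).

The identity element is W (its row matches the header).
S^1 = S
S^2 = S·S = R
S^3 = R·S = H
S^4 = H·S = W
The first power of S equal to the identity is S^4, so ord(S) = 4.
(Structurally, Γ here is isomorphic to Z_2 x Z_4.)

4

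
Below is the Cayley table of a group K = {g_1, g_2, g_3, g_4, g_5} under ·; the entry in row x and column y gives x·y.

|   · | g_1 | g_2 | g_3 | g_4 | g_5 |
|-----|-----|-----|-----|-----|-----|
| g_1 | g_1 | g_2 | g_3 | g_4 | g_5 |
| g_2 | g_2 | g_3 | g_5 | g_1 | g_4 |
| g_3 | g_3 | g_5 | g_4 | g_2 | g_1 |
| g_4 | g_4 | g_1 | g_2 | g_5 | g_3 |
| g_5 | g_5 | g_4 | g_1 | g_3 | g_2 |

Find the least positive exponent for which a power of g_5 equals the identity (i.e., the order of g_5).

The identity element is g_1 (its row matches the header).
g_5^1 = g_5
g_5^2 = g_5·g_5 = g_2
g_5^3 = g_2·g_5 = g_4
g_5^4 = g_4·g_5 = g_3
g_5^5 = g_3·g_5 = g_1
The first power of g_5 equal to the identity is g_5^5, so ord(g_5) = 5.

5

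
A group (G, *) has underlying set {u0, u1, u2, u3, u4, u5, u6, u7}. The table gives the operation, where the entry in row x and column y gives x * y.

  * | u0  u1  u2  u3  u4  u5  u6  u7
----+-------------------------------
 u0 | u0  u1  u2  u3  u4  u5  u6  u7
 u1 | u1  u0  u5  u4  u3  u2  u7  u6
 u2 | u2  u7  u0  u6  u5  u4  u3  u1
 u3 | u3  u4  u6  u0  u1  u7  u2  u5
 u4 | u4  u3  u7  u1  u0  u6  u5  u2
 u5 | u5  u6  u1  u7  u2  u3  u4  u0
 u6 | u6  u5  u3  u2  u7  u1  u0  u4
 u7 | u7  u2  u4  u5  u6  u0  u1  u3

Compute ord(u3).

2

The identity element is u0 (its row matches the header).
u3^1 = u3
u3^2 = u3 * u3 = u0
The first power of u3 equal to the identity is u3^2, so ord(u3) = 2.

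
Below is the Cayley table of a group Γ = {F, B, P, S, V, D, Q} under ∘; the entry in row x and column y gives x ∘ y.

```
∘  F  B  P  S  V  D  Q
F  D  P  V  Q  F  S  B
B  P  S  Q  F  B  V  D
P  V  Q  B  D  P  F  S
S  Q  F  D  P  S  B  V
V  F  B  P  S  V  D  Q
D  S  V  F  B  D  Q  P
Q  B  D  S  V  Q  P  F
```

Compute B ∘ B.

Read row B, column B: B ∘ B = S.

S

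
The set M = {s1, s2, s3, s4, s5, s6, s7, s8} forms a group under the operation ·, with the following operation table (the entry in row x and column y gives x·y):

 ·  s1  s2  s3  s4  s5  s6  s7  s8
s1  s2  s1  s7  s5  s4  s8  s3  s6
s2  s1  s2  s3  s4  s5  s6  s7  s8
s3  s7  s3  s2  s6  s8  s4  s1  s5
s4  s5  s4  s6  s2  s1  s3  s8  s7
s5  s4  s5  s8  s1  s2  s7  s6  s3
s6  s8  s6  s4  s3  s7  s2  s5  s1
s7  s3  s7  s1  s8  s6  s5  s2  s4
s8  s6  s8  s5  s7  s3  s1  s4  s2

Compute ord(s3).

2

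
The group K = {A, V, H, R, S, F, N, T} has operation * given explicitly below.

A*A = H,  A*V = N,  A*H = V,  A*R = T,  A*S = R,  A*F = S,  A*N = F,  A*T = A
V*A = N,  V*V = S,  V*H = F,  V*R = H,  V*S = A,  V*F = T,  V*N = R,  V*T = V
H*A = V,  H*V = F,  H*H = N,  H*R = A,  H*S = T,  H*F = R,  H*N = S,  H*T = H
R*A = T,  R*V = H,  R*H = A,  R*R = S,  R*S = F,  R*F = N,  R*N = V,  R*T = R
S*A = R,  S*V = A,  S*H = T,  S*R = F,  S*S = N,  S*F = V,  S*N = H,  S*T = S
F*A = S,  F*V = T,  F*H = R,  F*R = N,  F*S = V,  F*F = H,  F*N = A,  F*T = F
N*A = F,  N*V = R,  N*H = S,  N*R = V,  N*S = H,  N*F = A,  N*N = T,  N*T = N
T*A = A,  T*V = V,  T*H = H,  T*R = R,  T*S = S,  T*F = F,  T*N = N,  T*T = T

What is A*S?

Read row A, column S: A*S = R.

R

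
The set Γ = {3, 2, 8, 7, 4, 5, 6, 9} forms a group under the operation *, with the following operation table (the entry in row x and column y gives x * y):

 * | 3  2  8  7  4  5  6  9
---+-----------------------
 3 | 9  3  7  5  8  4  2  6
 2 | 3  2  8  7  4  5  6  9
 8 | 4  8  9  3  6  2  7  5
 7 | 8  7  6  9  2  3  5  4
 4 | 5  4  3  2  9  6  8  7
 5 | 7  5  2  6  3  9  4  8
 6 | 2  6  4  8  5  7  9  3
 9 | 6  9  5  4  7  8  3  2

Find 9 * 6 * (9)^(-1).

6

The identity is 2. In row 9, the entry 2 sits in column 9, so 9^(-1) = 9.
9 * 6 = 3
3 * 9 = 6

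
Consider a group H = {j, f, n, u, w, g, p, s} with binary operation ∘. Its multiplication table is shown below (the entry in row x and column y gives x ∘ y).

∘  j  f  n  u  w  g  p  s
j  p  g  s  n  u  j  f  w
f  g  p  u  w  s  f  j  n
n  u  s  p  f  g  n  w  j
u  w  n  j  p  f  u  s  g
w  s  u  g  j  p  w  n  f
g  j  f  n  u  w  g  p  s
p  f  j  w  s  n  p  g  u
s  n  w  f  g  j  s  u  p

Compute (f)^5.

f

f^1 = f
f^2 = f ∘ f = p
f^3 = p ∘ f = j
f^4 = j ∘ f = g
f^5 = g ∘ f = f
(Structurally, H here is isomorphic to the quaternion group Q_8.)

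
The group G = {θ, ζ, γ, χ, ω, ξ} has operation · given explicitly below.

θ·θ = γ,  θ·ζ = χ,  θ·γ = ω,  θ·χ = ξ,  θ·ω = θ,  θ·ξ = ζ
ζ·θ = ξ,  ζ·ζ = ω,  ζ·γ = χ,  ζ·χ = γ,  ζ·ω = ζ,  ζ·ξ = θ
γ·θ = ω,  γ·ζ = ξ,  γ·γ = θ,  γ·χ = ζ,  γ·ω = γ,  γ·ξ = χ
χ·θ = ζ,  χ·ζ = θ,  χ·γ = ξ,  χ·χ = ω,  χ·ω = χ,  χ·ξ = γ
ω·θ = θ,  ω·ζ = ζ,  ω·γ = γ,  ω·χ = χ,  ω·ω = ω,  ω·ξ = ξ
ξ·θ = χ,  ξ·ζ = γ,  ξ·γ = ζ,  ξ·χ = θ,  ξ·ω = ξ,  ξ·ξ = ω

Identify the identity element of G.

ω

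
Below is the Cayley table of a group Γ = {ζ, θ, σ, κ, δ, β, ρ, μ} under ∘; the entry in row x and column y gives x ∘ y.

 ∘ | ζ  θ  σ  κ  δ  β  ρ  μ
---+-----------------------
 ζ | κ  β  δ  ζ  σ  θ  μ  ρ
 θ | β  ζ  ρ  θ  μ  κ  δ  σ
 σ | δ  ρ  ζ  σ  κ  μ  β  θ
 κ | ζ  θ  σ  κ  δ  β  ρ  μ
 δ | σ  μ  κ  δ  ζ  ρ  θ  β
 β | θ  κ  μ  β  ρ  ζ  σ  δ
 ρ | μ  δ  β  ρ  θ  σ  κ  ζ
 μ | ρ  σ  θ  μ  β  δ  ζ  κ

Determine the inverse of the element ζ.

First locate the identity: row κ matches the header, so κ is the identity.
Scan row ζ for κ: ζ ∘ ζ = κ. Hence ζ^(-1) = ζ.
(Structurally, Γ here is isomorphic to Z_2 x Z_4.)

ζ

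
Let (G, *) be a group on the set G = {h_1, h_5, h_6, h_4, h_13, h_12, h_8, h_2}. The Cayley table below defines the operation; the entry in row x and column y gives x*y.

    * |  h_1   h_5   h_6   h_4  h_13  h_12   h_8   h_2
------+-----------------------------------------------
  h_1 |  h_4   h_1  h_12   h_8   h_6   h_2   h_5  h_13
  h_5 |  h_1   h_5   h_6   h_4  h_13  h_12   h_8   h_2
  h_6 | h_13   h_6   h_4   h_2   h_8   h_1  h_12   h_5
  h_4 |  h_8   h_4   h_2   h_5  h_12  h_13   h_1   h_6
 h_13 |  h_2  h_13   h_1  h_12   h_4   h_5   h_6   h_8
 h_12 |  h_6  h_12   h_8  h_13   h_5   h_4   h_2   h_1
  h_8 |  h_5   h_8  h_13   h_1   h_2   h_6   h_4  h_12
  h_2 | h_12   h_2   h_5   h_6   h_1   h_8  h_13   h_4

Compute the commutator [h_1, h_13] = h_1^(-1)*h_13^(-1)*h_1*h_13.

Identity is h_5; from the table h_1^(-1) = h_8 and h_13^(-1) = h_12.
h_8*h_12 = h_6
h_6*h_1 = h_13
h_13*h_13 = h_4

h_4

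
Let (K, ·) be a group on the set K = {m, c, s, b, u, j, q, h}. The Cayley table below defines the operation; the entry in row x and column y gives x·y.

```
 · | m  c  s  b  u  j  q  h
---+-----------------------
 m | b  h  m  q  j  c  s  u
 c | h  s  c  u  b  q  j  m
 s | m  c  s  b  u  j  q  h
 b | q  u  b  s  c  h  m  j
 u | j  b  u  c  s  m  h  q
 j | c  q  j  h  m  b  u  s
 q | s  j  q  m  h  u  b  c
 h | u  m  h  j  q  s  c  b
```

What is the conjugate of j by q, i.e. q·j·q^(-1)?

The identity is s. In row q, the entry s sits in column m, so q^(-1) = m.
q·j = u
u·m = j

j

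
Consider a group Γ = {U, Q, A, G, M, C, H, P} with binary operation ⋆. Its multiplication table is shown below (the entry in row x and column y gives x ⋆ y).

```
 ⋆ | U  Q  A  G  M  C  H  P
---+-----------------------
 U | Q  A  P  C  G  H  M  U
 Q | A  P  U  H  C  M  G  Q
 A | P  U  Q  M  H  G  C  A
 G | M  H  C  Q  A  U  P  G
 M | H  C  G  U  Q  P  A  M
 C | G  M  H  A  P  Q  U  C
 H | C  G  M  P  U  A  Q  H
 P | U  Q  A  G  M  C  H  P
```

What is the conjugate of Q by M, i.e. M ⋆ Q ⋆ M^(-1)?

Q

The identity is P. In row M, the entry P sits in column C, so M^(-1) = C.
M ⋆ Q = C
C ⋆ C = Q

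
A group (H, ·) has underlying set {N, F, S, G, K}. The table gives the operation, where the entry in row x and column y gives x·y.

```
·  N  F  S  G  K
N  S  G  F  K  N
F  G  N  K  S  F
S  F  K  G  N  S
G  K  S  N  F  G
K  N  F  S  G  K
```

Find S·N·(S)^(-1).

N

The identity is K. In row S, the entry K sits in column F, so S^(-1) = F.
S·N = F
F·F = N
(Structurally, H here is isomorphic to the cyclic group Z_5.)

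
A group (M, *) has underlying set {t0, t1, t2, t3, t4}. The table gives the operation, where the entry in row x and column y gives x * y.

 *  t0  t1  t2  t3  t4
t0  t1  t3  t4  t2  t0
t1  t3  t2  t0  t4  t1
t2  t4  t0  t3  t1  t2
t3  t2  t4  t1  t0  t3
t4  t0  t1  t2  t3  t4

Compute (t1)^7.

t1^1 = t1
t1^2 = t1 * t1 = t2
t1^3 = t2 * t1 = t0
t1^4 = t0 * t1 = t3
t1^5 = t3 * t1 = t4
t1^6 = t4 * t1 = t1
t1^7 = t1 * t1 = t2
(Structurally, M here is isomorphic to the cyclic group Z_5.)

t2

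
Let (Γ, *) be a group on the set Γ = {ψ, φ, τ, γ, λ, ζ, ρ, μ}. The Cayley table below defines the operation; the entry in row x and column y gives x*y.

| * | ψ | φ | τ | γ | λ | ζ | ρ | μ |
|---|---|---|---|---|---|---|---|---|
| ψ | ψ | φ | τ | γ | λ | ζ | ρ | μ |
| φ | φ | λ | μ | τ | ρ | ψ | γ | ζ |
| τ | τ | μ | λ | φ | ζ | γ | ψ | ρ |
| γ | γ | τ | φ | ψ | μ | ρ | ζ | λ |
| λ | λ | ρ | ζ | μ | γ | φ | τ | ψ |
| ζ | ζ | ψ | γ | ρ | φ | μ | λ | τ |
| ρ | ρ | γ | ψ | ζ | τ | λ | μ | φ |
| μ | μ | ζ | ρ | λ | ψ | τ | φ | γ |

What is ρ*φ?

γ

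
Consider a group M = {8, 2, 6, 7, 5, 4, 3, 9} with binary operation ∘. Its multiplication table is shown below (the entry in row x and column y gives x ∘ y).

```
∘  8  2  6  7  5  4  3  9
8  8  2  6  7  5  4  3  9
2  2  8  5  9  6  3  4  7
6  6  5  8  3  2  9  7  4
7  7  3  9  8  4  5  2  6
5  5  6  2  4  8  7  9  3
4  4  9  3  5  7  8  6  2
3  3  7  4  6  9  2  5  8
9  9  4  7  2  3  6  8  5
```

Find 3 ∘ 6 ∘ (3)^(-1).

2

The identity is 8. In row 3, the entry 8 sits in column 9, so 3^(-1) = 9.
3 ∘ 6 = 4
4 ∘ 9 = 2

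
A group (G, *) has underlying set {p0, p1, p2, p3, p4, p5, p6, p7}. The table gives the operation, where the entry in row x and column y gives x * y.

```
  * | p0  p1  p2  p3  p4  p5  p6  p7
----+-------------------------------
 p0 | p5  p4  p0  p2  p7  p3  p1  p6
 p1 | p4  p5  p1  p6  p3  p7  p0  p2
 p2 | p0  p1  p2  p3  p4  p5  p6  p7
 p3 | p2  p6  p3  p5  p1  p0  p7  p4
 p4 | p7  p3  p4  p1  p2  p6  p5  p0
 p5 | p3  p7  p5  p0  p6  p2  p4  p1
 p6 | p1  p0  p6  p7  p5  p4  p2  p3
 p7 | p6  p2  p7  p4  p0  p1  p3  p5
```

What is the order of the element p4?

2

The identity element is p2 (its row matches the header).
p4^1 = p4
p4^2 = p4 * p4 = p2
The first power of p4 equal to the identity is p4^2, so ord(p4) = 2.
(Structurally, G here is isomorphic to Z_2 x Z_4.)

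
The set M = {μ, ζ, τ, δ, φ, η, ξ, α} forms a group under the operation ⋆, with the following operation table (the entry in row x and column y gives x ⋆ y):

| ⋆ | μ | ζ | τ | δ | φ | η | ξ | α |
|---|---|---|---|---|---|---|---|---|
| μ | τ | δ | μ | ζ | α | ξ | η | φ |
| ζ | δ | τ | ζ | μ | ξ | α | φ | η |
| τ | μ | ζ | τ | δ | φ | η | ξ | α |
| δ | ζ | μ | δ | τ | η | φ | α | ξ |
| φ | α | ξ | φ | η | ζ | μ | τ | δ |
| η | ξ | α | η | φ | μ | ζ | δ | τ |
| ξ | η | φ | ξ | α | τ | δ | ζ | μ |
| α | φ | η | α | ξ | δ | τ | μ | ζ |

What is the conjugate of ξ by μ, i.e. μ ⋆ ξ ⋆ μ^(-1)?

ξ

The identity is τ. In row μ, the entry τ sits in column μ, so μ^(-1) = μ.
μ ⋆ ξ = η
η ⋆ μ = ξ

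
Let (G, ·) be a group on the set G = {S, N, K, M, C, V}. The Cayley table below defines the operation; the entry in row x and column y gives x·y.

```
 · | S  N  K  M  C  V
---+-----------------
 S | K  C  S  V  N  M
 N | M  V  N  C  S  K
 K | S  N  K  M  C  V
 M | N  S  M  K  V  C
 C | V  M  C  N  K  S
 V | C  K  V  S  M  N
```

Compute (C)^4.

K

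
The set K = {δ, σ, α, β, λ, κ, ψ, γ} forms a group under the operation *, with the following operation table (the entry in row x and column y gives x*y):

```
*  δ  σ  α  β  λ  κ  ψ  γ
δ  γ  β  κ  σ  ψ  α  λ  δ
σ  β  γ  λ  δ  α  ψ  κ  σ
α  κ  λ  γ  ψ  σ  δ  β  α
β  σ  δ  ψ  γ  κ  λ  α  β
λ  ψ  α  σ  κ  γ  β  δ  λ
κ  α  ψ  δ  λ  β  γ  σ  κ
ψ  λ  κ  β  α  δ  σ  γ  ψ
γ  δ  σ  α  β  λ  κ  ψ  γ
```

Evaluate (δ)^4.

γ

δ^1 = δ
δ^2 = δ*δ = γ
δ^3 = γ*δ = δ
δ^4 = δ*δ = γ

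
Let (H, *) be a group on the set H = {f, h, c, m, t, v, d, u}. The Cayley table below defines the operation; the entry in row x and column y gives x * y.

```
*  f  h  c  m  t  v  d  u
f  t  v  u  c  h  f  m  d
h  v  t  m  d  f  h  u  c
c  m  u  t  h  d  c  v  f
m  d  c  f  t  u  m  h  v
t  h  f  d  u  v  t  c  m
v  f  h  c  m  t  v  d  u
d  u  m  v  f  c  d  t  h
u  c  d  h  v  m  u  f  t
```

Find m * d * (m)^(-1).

c

The identity is v. In row m, the entry v sits in column u, so m^(-1) = u.
m * d = h
h * u = c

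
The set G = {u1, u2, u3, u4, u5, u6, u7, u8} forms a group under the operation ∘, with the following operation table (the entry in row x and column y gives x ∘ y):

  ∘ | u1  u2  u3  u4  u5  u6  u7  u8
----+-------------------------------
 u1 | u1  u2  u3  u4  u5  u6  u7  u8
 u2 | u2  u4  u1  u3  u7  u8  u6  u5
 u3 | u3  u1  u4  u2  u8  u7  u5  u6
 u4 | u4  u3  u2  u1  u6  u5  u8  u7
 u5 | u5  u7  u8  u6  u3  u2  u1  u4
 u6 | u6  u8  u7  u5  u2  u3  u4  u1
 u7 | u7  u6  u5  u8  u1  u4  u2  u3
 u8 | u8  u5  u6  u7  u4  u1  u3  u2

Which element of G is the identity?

u1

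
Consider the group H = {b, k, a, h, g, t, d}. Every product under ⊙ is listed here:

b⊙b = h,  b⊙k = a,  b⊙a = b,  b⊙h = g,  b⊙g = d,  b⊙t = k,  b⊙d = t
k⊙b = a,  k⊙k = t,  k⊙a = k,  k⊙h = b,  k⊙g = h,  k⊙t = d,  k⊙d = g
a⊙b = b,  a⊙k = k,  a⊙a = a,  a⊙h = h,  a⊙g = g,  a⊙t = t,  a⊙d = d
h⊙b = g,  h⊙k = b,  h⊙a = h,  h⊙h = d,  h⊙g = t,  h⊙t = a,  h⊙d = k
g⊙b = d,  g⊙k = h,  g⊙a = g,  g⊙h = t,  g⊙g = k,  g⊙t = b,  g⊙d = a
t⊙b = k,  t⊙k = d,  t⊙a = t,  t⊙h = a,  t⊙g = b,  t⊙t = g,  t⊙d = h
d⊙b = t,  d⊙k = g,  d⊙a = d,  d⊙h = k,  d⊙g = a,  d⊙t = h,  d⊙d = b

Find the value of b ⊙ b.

h

Read row b, column b: b ⊙ b = h.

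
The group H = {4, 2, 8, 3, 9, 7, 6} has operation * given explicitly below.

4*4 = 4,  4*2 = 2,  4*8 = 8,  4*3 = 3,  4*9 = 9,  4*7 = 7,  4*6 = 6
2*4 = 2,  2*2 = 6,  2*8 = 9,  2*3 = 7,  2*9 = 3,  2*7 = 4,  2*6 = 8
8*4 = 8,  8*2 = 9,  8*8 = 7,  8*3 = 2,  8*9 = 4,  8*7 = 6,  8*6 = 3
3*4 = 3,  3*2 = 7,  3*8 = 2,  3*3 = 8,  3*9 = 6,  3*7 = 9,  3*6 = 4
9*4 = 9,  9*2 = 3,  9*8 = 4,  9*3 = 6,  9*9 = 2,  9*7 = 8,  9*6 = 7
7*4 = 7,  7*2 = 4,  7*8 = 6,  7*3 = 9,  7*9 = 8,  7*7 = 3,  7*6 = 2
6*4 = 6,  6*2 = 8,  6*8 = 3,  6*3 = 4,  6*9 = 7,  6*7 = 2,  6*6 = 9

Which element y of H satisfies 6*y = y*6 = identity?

3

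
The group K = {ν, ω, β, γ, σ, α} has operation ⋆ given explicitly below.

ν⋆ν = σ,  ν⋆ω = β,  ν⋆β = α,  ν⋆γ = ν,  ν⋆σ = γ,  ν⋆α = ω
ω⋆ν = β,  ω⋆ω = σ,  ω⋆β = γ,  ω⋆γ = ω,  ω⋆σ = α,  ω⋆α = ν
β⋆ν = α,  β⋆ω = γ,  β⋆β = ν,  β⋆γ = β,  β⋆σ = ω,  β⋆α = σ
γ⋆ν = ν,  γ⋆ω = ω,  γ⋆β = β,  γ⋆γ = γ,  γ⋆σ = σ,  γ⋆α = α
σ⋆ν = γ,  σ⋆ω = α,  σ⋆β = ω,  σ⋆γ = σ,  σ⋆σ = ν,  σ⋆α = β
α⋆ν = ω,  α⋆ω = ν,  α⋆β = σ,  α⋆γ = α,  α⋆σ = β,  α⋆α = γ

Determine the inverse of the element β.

ω

First locate the identity: row γ matches the header, so γ is the identity.
Scan row β for γ: β ⋆ ω = γ. Hence β^(-1) = ω.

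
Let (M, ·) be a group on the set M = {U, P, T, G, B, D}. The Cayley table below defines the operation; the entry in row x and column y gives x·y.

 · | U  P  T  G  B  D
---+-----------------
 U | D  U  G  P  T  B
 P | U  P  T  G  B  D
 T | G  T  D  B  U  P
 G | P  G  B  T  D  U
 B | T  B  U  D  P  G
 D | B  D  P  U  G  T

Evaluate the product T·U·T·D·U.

T·U = G
G·T = B
B·D = G
G·U = P

P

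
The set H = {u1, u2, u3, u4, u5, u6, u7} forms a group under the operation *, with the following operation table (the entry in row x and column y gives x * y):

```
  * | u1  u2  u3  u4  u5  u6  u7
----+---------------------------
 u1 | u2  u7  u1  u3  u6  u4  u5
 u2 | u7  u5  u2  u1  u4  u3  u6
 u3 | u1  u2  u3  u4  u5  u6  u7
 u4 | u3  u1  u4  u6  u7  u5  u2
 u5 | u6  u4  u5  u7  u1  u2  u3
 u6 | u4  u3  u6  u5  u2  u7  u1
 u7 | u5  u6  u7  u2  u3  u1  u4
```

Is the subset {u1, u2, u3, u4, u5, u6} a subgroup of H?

No

u2 * u1 = u7, which is not in {u1, u2, u3, u4, u5, u6}.
The subset is not closed under *, so it is not a subgroup.
(Structurally, H here is isomorphic to the cyclic group Z_7.)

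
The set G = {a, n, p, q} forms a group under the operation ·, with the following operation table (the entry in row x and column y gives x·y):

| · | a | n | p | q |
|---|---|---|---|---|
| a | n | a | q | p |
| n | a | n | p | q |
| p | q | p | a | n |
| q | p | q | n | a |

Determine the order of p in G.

4

The identity element is n (its row matches the header).
p^1 = p
p^2 = p·p = a
p^3 = a·p = q
p^4 = q·p = n
The first power of p equal to the identity is p^4, so ord(p) = 4.
(Structurally, G here is isomorphic to the cyclic group Z_4.)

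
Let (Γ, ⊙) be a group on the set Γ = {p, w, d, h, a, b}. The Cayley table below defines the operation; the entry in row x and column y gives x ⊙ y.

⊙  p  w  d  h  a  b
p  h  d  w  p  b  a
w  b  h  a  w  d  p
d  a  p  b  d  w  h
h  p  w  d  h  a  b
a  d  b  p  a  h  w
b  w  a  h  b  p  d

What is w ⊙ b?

Read row w, column b: w ⊙ b = p.

p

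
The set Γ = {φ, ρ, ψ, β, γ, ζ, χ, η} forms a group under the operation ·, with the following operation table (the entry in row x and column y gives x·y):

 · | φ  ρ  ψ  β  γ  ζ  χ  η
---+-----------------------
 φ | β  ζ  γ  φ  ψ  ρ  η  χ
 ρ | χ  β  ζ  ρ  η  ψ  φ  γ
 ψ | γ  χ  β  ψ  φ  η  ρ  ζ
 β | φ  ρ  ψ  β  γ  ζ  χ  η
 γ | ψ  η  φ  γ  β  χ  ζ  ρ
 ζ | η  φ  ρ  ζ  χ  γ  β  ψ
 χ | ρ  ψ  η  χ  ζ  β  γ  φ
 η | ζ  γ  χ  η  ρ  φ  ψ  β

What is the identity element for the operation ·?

β

The identity e satisfies e·x = x for all x, so its row in the table reproduces the column headers.
Row β reads: φ, ρ, ψ, β, γ, ζ, χ, η — exactly the header order. So β is the identity.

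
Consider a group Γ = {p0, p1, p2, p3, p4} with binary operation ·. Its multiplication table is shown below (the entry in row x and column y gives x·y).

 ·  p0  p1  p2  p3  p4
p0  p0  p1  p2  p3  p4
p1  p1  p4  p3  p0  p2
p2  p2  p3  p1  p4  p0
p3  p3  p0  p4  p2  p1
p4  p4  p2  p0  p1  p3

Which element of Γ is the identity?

The identity e satisfies e·x = x for all x, so its row in the table reproduces the column headers.
Row p0 reads: p0, p1, p2, p3, p4 — exactly the header order. So p0 is the identity.

p0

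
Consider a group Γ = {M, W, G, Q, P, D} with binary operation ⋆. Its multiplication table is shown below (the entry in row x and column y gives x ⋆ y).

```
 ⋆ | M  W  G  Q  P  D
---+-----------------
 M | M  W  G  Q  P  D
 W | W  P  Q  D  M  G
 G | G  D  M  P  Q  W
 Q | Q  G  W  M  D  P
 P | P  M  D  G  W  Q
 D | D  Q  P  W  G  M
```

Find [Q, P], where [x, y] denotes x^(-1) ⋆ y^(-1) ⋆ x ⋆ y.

Identity is M; from the table Q^(-1) = Q and P^(-1) = W.
Q ⋆ W = G
G ⋆ Q = P
P ⋆ P = W

W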